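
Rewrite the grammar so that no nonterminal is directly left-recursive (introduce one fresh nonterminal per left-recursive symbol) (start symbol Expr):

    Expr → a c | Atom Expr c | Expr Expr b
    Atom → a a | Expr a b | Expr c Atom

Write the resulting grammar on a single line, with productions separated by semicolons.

Expr → a c Expr1 | Atom Expr c Expr1; Atom → a a | Expr a b | Expr c Atom; Expr1 → Expr b Expr1 | ε

Expr is directly left-recursive.
For Expr: α = {Expr b}, β = {a c, Atom Expr c}. Rewrite as Expr → β Expr1 and Expr1 → α Expr1 | ε.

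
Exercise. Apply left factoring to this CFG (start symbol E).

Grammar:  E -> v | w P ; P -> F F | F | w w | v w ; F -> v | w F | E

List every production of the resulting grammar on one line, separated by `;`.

E -> v | w P; P -> w w | v w | F P'; F -> v | w F | E; P' -> F | ε

P has alternatives sharing prefix 'F': factor to P → F P' with P' → F | ε.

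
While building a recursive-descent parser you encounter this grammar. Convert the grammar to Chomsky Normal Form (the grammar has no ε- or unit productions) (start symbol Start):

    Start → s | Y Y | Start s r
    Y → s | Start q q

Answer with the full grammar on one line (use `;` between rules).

Introduce a nonterminal for each terminal appearing in a rule of length ≥ 2: X1 → s, X2 → r, X3 → q.
Binarize each right-hand side of length ≥ 3 by chaining fresh nonterminals (Y1, Y2, …): affected rules were Start → Start X1 X2; Y → Start X3 X3.

Start → s | Y Y | Start Y1; Y → s | Start Y2; X1 → s; X2 → r; X3 → q; Y1 → X1 X2; Y2 → X3 X3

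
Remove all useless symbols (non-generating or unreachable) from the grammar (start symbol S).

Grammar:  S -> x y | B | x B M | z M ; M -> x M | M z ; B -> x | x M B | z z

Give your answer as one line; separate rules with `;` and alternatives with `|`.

S -> x y | B; B -> x | z z

Generating nonterminals: {B, S}.
Reachable from S after that: {B, S}.
Removed useless symbols: {M} and every production mentioning them.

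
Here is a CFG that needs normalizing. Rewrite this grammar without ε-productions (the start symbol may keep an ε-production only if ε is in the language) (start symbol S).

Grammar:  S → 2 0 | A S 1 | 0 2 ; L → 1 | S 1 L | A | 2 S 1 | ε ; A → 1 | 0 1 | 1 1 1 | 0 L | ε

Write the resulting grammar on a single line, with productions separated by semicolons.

Nullable set = {A, L}.
ε ∉ L(G), so no ε-production is kept.
For each production, add variants omitting each subset of nullable occurrences: S → A S 1 gives A S 1 | S 1. L → S 1 L gives S 1 L | S 1. A → 0 L gives 0 L | 0.

S → 2 0 | A S 1 | S 1 | 0 2; L → 1 | S 1 L | S 1 | A | 2 S 1; A → 1 | 0 1 | 1 1 1 | 0 L | 0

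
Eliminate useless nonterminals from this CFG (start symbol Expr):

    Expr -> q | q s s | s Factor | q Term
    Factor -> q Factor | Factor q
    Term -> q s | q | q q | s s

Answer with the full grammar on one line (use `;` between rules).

Expr -> q | q s s | q Term; Term -> q s | q | q q | s s

Generating nonterminals: {Expr, Term}.
Reachable from Expr after that: {Expr, Term}.
Removed useless symbols: {Factor} and every production mentioning them.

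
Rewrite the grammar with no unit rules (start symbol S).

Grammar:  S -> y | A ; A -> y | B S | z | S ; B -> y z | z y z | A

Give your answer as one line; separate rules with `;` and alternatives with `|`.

S -> y | B S | z; A -> y | B S | z; B -> y z | z y z | y | B S | z

Unit pairs: A ⇒* {S}; B ⇒* {A, S}; S ⇒* {A}.
For each unit pair (A, B), copy every non-unit production of B to A, then drop all unit productions.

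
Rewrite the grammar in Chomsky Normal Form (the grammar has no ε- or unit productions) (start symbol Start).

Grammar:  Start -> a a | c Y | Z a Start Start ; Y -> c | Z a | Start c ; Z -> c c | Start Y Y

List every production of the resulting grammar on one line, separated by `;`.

Introduce a nonterminal for each terminal appearing in a rule of length ≥ 2: X1 → a, X2 → c.
Binarize each right-hand side of length ≥ 3 by chaining fresh nonterminals (Y1, Y2, …): affected rules were Start → Z X1 Start Start; Z → Start Y Y.

Start -> X1 X1 | X2 Y | Z Y1; Y -> c | Z X1 | Start X2; Z -> X2 X2 | Start Y3; X1 -> a; X2 -> c; Y1 -> X1 Y2; Y2 -> Start Start; Y3 -> Y Y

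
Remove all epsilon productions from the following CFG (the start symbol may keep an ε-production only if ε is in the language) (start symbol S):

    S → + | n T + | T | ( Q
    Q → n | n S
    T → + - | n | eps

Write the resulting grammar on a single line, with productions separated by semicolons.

Nullable set = {S, T}.
ε ∈ L(G) since S is nullable, so keep S → ε.
Expand every rule over subsets of its nullable positions: S → n T + gives n T + | n +.

S → + | n T + | n + | T | ( Q | ε; Q → n | n S; T → + - | n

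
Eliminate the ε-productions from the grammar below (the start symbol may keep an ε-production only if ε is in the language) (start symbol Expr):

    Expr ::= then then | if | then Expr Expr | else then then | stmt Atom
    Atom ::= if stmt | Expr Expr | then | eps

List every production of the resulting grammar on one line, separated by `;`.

Expr ::= then then | if | then Expr Expr | else then then | stmt Atom | stmt; Atom ::= if stmt | Expr Expr | then

Nullable set = {Atom}.
ε ∉ L(G), so no ε-production is kept.
Expand every rule over subsets of its nullable positions: Expr → stmt Atom gives stmt Atom | stmt.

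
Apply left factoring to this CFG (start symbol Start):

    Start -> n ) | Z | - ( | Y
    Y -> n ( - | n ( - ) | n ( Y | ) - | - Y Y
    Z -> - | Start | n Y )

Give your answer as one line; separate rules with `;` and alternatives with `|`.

Start -> n ) | Z | - ( | Y; Y -> ) - | - Y Y | n ( Y1; Z -> - | Start | n Y ); Y1 -> Y | - Y11; Y11 -> eps | )

Y has alternatives sharing prefix 'n (': factor to Y → n ( Y1 with Y1 → - | - ) | Y.
Y1 has alternatives sharing prefix '-': factor to Y1 → - Y11 with Y11 → ε | ).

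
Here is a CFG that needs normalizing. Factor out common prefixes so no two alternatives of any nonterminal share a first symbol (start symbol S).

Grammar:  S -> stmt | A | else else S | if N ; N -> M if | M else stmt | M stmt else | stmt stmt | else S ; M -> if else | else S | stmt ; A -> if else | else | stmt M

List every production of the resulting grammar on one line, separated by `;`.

N has alternatives sharing prefix 'M': factor to N → M N' with N' → if | else stmt | stmt else.

S -> stmt | A | else else S | if N; N -> stmt stmt | else S | M N'; M -> if else | else S | stmt; A -> if else | else | stmt M; N' -> if | else stmt | stmt else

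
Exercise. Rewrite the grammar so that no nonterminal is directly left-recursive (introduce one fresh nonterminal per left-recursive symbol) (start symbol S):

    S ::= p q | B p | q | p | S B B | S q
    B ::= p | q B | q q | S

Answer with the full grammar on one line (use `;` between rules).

S ::= p q S' | B p S' | q S' | p S'; B ::= p | q B | q q | S; S' ::= B B S' | q S' | ε

Left recursion appears on S.
For S: α = {B B, q}, β = {p q, B p, q, p}. Rewrite as S → β S' and S' → α S' | ε.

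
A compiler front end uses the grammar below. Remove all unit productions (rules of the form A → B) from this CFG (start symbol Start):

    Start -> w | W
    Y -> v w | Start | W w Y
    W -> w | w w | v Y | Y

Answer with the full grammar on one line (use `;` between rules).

Unit pairs: Start ⇒* {W, Y}; W ⇒* {Start, Y}; Y ⇒* {Start, W}.
Replace each nonterminal's rules with the union of the non-unit rules of every nonterminal it unit-derives.

Start -> w | v w | W w Y | w w | v Y; Y -> w | w w | v Y | v w | W w Y; W -> w | v w | W w Y | w w | v Y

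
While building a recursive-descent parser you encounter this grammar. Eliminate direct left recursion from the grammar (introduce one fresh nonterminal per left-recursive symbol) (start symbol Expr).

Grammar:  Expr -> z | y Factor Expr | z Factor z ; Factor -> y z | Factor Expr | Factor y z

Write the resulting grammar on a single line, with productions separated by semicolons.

Left recursion appears on Factor.
For Factor: α = {Expr, y z}, β = {y z}. Rewrite as Factor → β Factor1 and Factor1 → α Factor1 | ε.

Expr -> z | y Factor Expr | z Factor z; Factor -> y z Factor1; Factor1 -> Expr Factor1 | y z Factor1 | ε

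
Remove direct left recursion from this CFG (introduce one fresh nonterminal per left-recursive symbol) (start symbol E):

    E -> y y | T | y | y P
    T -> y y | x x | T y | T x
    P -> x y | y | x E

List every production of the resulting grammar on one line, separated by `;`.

E -> y y | T | y | y P; T -> y y T' | x x T'; P -> x y | y | x E; T' -> y T' | x T' | eps

Left recursion appears on T.
For T: α = {y, x}, β = {y y, x x}. Rewrite as T → β T' and T' → α T' | ε.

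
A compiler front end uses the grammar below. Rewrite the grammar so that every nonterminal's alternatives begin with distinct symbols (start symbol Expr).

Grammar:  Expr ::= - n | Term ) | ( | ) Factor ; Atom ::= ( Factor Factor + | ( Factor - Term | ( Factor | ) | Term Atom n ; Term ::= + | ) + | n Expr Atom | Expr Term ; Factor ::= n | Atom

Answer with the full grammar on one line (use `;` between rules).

Expr ::= - n | Term ) | ( | ) Factor; Atom ::= ) | Term Atom n | ( Factor Atom1; Term ::= + | ) + | n Expr Atom | Expr Term; Factor ::= n | Atom; Atom1 ::= Factor + | - Term | ε

Atom has alternatives sharing prefix '( Factor': factor to Atom → ( Factor Atom1 with Atom1 → Factor + | - Term | ε.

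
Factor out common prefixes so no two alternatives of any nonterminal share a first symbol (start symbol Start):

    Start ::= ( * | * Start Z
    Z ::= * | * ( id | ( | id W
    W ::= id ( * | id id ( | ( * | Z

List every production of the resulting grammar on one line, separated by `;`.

Z has alternatives sharing prefix '*': factor to Z → * Z1 with Z1 → ε | ( id.
W has alternatives sharing prefix 'id': factor to W → id W1 with W1 → ( * | id (.

Start ::= ( * | * Start Z; Z ::= ( | id W | * Z1; W ::= ( * | Z | id W1; Z1 ::= ε | ( id; W1 ::= ( * | id (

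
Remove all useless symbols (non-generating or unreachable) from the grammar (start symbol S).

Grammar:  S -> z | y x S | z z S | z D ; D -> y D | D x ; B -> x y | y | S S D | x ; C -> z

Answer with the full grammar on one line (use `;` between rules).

S -> z | y x S | z z S

Generating nonterminals: {B, C, S}.
Reachable from S after that: {S}.
Removed useless symbols: {B, C, D} and every production mentioning them.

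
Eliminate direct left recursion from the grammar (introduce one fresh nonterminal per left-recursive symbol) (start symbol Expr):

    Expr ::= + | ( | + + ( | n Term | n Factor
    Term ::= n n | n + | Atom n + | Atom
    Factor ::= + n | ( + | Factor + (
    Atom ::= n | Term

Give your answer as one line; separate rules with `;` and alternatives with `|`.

Expr ::= + | ( | + + ( | n Term | n Factor; Term ::= n n | n + | Atom n + | Atom; Factor ::= + n Factor1 | ( + Factor1; Atom ::= n | Term; Factor1 ::= + ( Factor1 | eps

Directly left-recursive nonterminal: Factor.
For Factor: α = {+ (}, β = {+ n, ( +}. Rewrite as Factor → β Factor1 and Factor1 → α Factor1 | ε.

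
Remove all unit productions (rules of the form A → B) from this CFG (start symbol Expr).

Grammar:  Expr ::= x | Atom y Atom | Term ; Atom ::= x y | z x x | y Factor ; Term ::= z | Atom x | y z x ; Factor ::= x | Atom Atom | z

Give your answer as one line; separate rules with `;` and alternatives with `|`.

Expr ::= z | Atom x | y z x | x | Atom y Atom; Atom ::= x y | z x x | y Factor; Term ::= z | Atom x | y z x; Factor ::= x | Atom Atom | z

Unit pairs: Expr ⇒* {Term}.
Replace each nonterminal's rules with the union of the non-unit rules of every nonterminal it unit-derives.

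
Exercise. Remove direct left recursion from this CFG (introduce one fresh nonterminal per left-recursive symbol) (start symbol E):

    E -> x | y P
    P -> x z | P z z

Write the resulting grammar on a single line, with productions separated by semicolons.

Directly left-recursive nonterminal: P.
For P: α = {z z}, β = {x z}. Rewrite as P → β P' and P' → α P' | ε.

E -> x | y P; P -> x z P'; P' -> z z P' | ε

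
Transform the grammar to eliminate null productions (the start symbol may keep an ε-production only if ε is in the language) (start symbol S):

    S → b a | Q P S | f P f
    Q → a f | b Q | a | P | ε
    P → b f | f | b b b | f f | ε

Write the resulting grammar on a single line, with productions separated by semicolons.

The nullable symbols are {P, Q}.
ε ∉ L(G), so no ε-production is kept.
Expand every rule over subsets of its nullable positions: S → Q P S gives Q P S | Q S | P S. S → f P f gives f P f | f f. Q → b Q gives b Q | b.

S → b a | Q P S | Q S | P S | f P f | f f; Q → a f | b Q | b | a | P; P → b f | f | b b b | f f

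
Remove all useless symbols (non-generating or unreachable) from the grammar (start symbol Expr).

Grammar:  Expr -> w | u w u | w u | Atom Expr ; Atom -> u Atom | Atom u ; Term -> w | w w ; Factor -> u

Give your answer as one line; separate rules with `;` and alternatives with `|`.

Generating nonterminals: {Expr, Factor, Term}.
Reachable from Expr after that: {Expr}.
Removed useless symbols: {Atom, Factor, Term} and every production mentioning them.

Expr -> w | u w u | w u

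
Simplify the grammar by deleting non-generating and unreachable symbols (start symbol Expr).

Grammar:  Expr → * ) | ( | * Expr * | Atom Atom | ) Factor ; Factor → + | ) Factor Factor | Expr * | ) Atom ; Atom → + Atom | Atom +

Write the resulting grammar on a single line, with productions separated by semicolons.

Expr → * ) | ( | * Expr * | ) Factor; Factor → + | ) Factor Factor | Expr *

Generating nonterminals: {Expr, Factor}.
Reachable from Expr after that: {Expr, Factor}.
Removed useless symbols: {Atom} and every production mentioning them.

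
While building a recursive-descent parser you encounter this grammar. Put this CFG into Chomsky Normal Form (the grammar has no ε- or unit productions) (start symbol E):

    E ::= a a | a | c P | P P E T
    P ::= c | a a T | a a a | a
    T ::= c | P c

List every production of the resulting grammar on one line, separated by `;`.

E ::= X1 X1 | a | X2 P | P Y1; P ::= c | X1 Y3 | X1 Y4 | a; T ::= c | P X2; X1 ::= a; X2 ::= c; Y1 ::= P Y2; Y2 ::= E T; Y3 ::= X1 T; Y4 ::= X1 X1

Introduce a nonterminal for each terminal appearing in a rule of length ≥ 2: X1 → a, X2 → c.
Binarize each right-hand side of length ≥ 3 by chaining fresh nonterminals (Y1, Y2, …): affected rules were E → P P E T; P → X1 X1 T; P → X1 X1 X1.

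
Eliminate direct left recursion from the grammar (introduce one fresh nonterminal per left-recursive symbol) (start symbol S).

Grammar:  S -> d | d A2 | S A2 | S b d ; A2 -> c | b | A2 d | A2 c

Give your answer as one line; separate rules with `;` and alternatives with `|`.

Left recursion appears on S, A2.
For S: α = {A2, b d}, β = {d, d A2}. Rewrite as S → β S' and S' → α S' | ε.
For A2: α = {d, c}, β = {c, b}. Rewrite as A2 → β A2' and A2' → α A2' | ε.

S -> d S' | d A2 S'; A2 -> c A2' | b A2'; S' -> A2 S' | b d S' | ε; A2' -> d A2' | c A2' | ε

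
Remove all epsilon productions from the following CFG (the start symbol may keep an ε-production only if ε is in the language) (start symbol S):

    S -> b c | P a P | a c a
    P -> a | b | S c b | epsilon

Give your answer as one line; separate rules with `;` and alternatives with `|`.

Nullable set = {P}.
ε ∉ L(G), so no ε-production is kept.
For each production, add variants omitting each subset of nullable occurrences: S → P a P gives P a P | P a | a P | a.

S -> b c | P a P | P a | a P | a | a c a; P -> a | b | S c b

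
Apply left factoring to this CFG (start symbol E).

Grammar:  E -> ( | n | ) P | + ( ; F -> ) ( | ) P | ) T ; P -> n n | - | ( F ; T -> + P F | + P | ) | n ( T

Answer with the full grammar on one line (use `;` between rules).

F has alternatives sharing prefix ')': factor to F → ) F' with F' → ( | P | T.
T has alternatives sharing prefix '+ P': factor to T → + P T' with T' → F | ε.

E -> ( | n | ) P | + (; F -> ) F'; P -> n n | - | ( F; T -> ) | n ( T | + P T'; F' -> ( | P | T; T' -> F | eps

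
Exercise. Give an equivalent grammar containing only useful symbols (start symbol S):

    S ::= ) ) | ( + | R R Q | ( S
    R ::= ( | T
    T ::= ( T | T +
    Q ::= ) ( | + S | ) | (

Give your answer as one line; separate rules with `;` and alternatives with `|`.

S ::= ) ) | ( + | R R Q | ( S; R ::= (; Q ::= ) ( | + S | ) | (

Generating nonterminals: {Q, R, S}.
Reachable from S after that: {Q, R, S}.
Removed useless symbols: {T} and every production mentioning them.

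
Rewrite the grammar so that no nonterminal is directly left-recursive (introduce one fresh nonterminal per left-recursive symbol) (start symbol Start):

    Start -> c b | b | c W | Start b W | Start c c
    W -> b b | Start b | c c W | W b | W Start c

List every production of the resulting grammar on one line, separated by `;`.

Start, W are directly left-recursive.
For Start: α = {b W, c c}, β = {c b, b, c W}. Rewrite as Start → β Start1 and Start1 → α Start1 | ε.
For W: α = {b, Start c}, β = {b b, Start b, c c W}. Rewrite as W → β W1 and W1 → α W1 | ε.

Start -> c b Start1 | b Start1 | c W Start1; W -> b b W1 | Start b W1 | c c W W1; Start1 -> b W Start1 | c c Start1 | eps; W1 -> b W1 | Start c W1 | eps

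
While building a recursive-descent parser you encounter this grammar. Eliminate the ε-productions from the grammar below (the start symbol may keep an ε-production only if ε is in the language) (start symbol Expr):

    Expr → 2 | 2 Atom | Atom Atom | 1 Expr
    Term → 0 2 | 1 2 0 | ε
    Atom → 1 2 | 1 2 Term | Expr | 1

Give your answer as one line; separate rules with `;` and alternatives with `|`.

Expr → 2 | 2 Atom | Atom Atom | 1 Expr; Term → 0 2 | 1 2 0; Atom → 1 2 | 1 2 Term | Expr | 1

The nullable symbols are {Term}.
ε ∉ L(G), so no ε-production is kept.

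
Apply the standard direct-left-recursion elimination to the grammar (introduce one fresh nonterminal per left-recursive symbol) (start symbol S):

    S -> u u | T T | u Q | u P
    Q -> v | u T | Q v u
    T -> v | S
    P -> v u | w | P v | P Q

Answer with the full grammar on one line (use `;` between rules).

S -> u u | T T | u Q | u P; Q -> v Q' | u T Q'; T -> v | S; P -> v u P' | w P'; Q' -> v u Q' | ε; P' -> v P' | Q P' | ε

Directly left-recursive nonterminals: Q, P.
For Q: α = {v u}, β = {v, u T}. Rewrite as Q → β Q' and Q' → α Q' | ε.
For P: α = {v, Q}, β = {v u, w}. Rewrite as P → β P' and P' → α P' | ε.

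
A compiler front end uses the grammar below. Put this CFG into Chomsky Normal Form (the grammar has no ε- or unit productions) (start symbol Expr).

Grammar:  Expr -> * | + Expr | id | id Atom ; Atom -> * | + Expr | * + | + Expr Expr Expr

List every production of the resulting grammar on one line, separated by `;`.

Expr -> * | X1 Expr | id | X2 Atom; Atom -> * | X1 Expr | X3 X1 | X1 Y1; X1 -> +; X2 -> id; X3 -> *; Y1 -> Expr Y2; Y2 -> Expr Expr

Introduce a nonterminal for each terminal appearing in a rule of length ≥ 2: X1 → +, X2 → id, X3 → *.
Binarize each right-hand side of length ≥ 3 by chaining fresh nonterminals (Y1, Y2, …): affected rules were Atom → X1 Expr Expr Expr.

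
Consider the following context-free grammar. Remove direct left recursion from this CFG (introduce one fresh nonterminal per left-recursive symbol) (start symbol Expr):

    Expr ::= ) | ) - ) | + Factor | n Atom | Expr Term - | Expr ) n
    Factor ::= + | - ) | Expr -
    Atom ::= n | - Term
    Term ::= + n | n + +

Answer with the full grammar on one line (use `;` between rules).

Expr is directly left-recursive.
For Expr: α = {Term -, ) n}, β = {), ) - ), + Factor, n Atom}. Rewrite as Expr → β Expr1 and Expr1 → α Expr1 | ε.

Expr ::= ) Expr1 | ) - ) Expr1 | + Factor Expr1 | n Atom Expr1; Factor ::= + | - ) | Expr -; Atom ::= n | - Term; Term ::= + n | n + +; Expr1 ::= Term - Expr1 | ) n Expr1 | epsilon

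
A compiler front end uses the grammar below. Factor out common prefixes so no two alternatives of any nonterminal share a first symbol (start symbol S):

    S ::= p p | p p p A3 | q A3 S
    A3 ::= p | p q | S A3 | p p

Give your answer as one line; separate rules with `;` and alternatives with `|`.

S ::= q A3 S | p p S'; A3 ::= S A3 | p A3'; S' ::= ε | p A3; A3' ::= ε | q | p

S has alternatives sharing prefix 'p p': factor to S → p p S' with S' → ε | p A3.
A3 has alternatives sharing prefix 'p': factor to A3 → p A3' with A3' → ε | q | p.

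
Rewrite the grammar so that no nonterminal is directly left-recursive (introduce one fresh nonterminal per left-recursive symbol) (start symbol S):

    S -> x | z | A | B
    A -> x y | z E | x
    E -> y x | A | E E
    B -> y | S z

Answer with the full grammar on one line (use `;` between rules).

E is directly left-recursive.
For E: α = {E}, β = {y x, A}. Rewrite as E → β E' and E' → α E' | ε.

S -> x | z | A | B; A -> x y | z E | x; E -> y x E' | A E'; B -> y | S z; E' -> E E' | eps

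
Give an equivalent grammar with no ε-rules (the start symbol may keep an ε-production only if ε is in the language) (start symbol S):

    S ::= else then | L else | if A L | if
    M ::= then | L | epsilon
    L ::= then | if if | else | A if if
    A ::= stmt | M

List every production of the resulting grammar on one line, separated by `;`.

S ::= else then | L else | if A L | if L | if; M ::= then | L; L ::= then | if if | else | A if if; A ::= stmt | M

The nullable symbols are {A, M}.
ε ∉ L(G), so no ε-production is kept.
For each production, add variants omitting each subset of nullable occurrences: S → if A L gives if A L | if L.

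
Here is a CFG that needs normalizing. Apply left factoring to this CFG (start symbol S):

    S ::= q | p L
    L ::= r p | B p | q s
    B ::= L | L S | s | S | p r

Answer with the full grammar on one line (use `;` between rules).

S ::= q | p L; L ::= r p | B p | q s; B ::= s | S | p r | L B'; B' ::= ε | S

B has alternatives sharing prefix 'L': factor to B → L B' with B' → ε | S.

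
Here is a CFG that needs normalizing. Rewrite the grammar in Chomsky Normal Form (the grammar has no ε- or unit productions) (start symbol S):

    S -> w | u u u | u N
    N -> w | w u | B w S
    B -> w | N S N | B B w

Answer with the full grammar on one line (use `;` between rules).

Introduce a nonterminal for each terminal appearing in a rule of length ≥ 2: X1 → u, X2 → w.
Binarize each right-hand side of length ≥ 3 by chaining fresh nonterminals (Y1, Y2, …): affected rules were S → X1 X1 X1; N → B X2 S; B → N S N; B → B B X2.

S -> w | X1 Y1 | X1 N; N -> w | X2 X1 | B Y2; B -> w | N Y3 | B Y4; X1 -> u; X2 -> w; Y1 -> X1 X1; Y2 -> X2 S; Y3 -> S N; Y4 -> B X2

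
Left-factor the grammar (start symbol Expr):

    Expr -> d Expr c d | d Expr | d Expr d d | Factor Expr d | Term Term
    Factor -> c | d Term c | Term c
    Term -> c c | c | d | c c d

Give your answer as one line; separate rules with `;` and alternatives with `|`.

Expr -> Factor Expr d | Term Term | d Expr Expr1; Factor -> c | d Term c | Term c; Term -> d | c Term1; Expr1 -> c d | ε | d d; Term1 -> ε | c Term11; Term11 -> ε | d

Expr has alternatives sharing prefix 'd Expr': factor to Expr → d Expr Expr1 with Expr1 → c d | ε | d d.
Term has alternatives sharing prefix 'c': factor to Term → c Term1 with Term1 → c | ε | c d.
Term1 has alternatives sharing prefix 'c': factor to Term1 → c Term11 with Term11 → ε | d.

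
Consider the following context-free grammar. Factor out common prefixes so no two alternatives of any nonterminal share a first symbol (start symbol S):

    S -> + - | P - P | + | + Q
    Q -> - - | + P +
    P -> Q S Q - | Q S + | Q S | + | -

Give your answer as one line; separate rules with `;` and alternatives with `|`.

S -> P - P | + S'; Q -> - - | + P +; P -> + | - | Q S P'; S' -> - | ε | Q; P' -> Q - | + | ε

S has alternatives sharing prefix '+': factor to S → + S' with S' → - | ε | Q.
P has alternatives sharing prefix 'Q S': factor to P → Q S P' with P' → Q - | + | ε.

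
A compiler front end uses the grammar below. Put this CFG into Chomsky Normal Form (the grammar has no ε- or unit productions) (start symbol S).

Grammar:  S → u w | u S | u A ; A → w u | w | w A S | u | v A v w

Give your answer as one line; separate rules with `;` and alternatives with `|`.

S → X1 X2 | X1 S | X1 A; A → X2 X1 | w | X2 Y1 | u | X3 Y2; X1 → u; X2 → w; X3 → v; Y1 → A S; Y2 → A Y3; Y3 → X3 X2

Introduce a nonterminal for each terminal appearing in a rule of length ≥ 2: X1 → u, X2 → w, X3 → v.
Binarize each right-hand side of length ≥ 3 by chaining fresh nonterminals (Y1, Y2, …): affected rules were A → X2 A S; A → X3 A X3 X2.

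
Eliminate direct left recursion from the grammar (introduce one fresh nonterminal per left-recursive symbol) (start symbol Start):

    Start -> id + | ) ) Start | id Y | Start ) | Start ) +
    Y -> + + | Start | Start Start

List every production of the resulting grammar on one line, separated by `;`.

Start -> id + Start1 | ) ) Start Start1 | id Y Start1; Y -> + + | Start | Start Start; Start1 -> ) Start1 | ) + Start1 | ε

Start is directly left-recursive.
For Start: α = {), ) +}, β = {id +, ) ) Start, id Y}. Rewrite as Start → β Start1 and Start1 → α Start1 | ε.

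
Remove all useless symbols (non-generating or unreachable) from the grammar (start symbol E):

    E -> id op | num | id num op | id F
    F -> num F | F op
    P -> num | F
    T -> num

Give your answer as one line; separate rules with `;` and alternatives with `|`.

Generating nonterminals: {E, P, T}.
Reachable from E after that: {E}.
Removed useless symbols: {F, P, T} and every production mentioning them.

E -> id op | num | id num op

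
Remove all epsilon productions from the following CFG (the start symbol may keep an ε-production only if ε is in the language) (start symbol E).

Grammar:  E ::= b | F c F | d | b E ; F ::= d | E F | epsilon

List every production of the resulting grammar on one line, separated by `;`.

Nullable nonterminals: {F}.
ε ∉ L(G), so no ε-production is kept.
Expand every rule over subsets of its nullable positions: E → F c F gives F c F | F c | c F | c. F → E F gives E F | E.

E ::= b | F c F | F c | c F | c | d | b E; F ::= d | E F | E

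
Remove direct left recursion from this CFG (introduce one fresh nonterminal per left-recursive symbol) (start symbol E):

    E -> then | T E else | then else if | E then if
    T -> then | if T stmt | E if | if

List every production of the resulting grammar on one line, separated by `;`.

Directly left-recursive nonterminal: E.
For E: α = {then if}, β = {then, T E else, then else if}. Rewrite as E → β E' and E' → α E' | ε.

E -> then E' | T E else E' | then else if E'; T -> then | if T stmt | E if | if; E' -> then if E' | ε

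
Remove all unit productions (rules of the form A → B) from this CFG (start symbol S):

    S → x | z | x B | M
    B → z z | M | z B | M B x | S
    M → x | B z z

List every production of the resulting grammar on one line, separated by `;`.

S → x | z | x B | B z z; B → z z | z B | M B x | x | z | x B | B z z; M → x | B z z

Unit pairs: B ⇒* {M, S}; S ⇒* {M}.
For every A with A ⇒* B via unit rules, add B's non-unit alternatives to A; then delete every rule of the form X → Y.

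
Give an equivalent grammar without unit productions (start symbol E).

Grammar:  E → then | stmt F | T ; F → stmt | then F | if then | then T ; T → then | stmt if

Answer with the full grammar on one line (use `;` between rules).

E → then | stmt F | stmt if; F → stmt | then F | if then | then T; T → then | stmt if

Unit pairs: E ⇒* {T}.
For every A with A ⇒* B via unit rules, add B's non-unit alternatives to A; then delete every rule of the form X → Y.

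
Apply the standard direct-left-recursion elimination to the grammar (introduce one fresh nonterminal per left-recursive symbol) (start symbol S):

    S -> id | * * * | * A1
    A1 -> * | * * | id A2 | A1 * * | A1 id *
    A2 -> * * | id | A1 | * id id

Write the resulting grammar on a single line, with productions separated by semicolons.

S -> id | * * * | * A1; A1 -> * A1' | * * A1' | id A2 A1'; A2 -> * * | id | A1 | * id id; A1' -> * * A1' | id * A1' | ε

Directly left-recursive nonterminal: A1.
For A1: α = {* *, id *}, β = {*, * *, id A2}. Rewrite as A1 → β A1' and A1' → α A1' | ε.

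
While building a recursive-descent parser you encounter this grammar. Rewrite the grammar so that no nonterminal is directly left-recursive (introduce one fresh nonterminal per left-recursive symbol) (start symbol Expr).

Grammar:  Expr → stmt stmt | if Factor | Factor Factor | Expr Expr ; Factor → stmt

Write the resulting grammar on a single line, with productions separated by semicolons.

Directly left-recursive nonterminal: Expr.
For Expr: α = {Expr}, β = {stmt stmt, if Factor, Factor Factor}. Rewrite as Expr → β Expr1 and Expr1 → α Expr1 | ε.

Expr → stmt stmt Expr1 | if Factor Expr1 | Factor Factor Expr1; Factor → stmt; Expr1 → Expr Expr1 | ε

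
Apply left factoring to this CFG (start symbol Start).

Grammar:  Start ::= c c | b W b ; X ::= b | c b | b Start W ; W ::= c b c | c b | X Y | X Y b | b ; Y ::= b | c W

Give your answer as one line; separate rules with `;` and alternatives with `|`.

Start ::= c c | b W b; X ::= c b | b X1; W ::= b | c b W1 | X Y W2; Y ::= b | c W; X1 ::= eps | Start W; W1 ::= c | eps; W2 ::= eps | b

X has alternatives sharing prefix 'b': factor to X → b X1 with X1 → ε | Start W.
W has alternatives sharing prefix 'c b': factor to W → c b W1 with W1 → c | ε.
W has alternatives sharing prefix 'X Y': factor to W → X Y W2 with W2 → ε | b.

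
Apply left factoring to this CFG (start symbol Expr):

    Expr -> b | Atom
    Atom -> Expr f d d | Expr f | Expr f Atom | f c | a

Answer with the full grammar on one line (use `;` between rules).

Atom has alternatives sharing prefix 'Expr f': factor to Atom → Expr f Atom1 with Atom1 → d d | ε | Atom.

Expr -> b | Atom; Atom -> f c | a | Expr f Atom1; Atom1 -> d d | eps | Atom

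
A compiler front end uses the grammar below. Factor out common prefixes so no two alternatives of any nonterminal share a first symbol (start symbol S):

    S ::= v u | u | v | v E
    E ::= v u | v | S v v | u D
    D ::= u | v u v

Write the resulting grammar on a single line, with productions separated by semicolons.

S has alternatives sharing prefix 'v': factor to S → v S' with S' → u | ε | E.
E has alternatives sharing prefix 'v': factor to E → v E' with E' → u | ε.

S ::= u | v S'; E ::= S v v | u D | v E'; D ::= u | v u v; S' ::= u | ε | E; E' ::= u | ε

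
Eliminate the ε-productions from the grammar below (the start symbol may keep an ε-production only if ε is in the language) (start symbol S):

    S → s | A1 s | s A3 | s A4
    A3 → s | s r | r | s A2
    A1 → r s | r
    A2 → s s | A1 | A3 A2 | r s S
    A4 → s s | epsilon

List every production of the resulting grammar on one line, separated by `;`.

S → s | A1 s | s A3 | s A4; A3 → s | s r | r | s A2; A1 → r s | r; A2 → s s | A1 | A3 A2 | r s S; A4 → s s

The nullable symbols are {A4}.
ε ∉ L(G), so no ε-production is kept.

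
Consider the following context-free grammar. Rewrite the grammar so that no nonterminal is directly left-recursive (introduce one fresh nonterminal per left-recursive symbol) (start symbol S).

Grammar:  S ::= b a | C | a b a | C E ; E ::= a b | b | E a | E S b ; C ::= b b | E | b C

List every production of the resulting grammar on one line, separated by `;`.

S ::= b a | C | a b a | C E; E ::= a b E' | b E'; C ::= b b | E | b C; E' ::= a E' | S b E' | ε

E is directly left-recursive.
For E: α = {a, S b}, β = {a b, b}. Rewrite as E → β E' and E' → α E' | ε.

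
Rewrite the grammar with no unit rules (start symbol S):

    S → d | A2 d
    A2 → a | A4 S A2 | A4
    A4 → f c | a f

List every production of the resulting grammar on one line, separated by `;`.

S → d | A2 d; A2 → f c | a f | a | A4 S A2; A4 → f c | a f

Unit pairs: A2 ⇒* {A4}.
Replace each nonterminal's rules with the union of the non-unit rules of every nonterminal it unit-derives.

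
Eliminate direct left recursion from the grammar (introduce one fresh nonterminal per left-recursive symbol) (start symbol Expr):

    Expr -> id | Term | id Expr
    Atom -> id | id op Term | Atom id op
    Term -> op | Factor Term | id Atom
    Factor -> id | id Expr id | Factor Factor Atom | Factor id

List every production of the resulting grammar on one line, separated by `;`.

Expr -> id | Term | id Expr; Atom -> id Atom1 | id op Term Atom1; Term -> op | Factor Term | id Atom; Factor -> id Factor1 | id Expr id Factor1; Atom1 -> id op Atom1 | epsilon; Factor1 -> Factor Atom Factor1 | id Factor1 | epsilon

Atom, Factor are directly left-recursive.
For Atom: α = {id op}, β = {id, id op Term}. Rewrite as Atom → β Atom1 and Atom1 → α Atom1 | ε.
For Factor: α = {Factor Atom, id}, β = {id, id Expr id}. Rewrite as Factor → β Factor1 and Factor1 → α Factor1 | ε.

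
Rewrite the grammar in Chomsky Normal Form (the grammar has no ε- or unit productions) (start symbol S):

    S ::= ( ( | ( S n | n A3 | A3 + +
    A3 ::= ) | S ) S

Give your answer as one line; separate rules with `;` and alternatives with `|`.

S ::= X1 X1 | X1 Y1 | X2 A3 | A3 Y2; A3 ::= ) | S Y3; X1 ::= (; X2 ::= n; X3 ::= +; X4 ::= ); Y1 ::= S X2; Y2 ::= X3 X3; Y3 ::= X4 S

Introduce a nonterminal for each terminal appearing in a rule of length ≥ 2: X1 → (, X2 → n, X3 → +, X4 → ).
Binarize each right-hand side of length ≥ 3 by chaining fresh nonterminals (Y1, Y2, …): affected rules were S → X1 S X2; S → A3 X3 X3; A3 → S X4 S.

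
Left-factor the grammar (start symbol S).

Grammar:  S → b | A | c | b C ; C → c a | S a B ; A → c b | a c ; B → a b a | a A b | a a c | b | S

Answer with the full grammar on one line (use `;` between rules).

S has alternatives sharing prefix 'b': factor to S → b S' with S' → ε | C.
B has alternatives sharing prefix 'a': factor to B → a B' with B' → b a | A b | a c.

S → A | c | b S'; C → c a | S a B; A → c b | a c; B → b | S | a B'; S' → ε | C; B' → b a | A b | a c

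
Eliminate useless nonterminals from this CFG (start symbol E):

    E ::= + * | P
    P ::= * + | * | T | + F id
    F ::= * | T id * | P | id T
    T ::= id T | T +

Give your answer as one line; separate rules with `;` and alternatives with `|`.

Generating nonterminals: {E, F, P}.
Reachable from E after that: {E, F, P}.
Removed useless symbols: {T} and every production mentioning them.

E ::= + * | P; P ::= * + | * | + F id; F ::= * | P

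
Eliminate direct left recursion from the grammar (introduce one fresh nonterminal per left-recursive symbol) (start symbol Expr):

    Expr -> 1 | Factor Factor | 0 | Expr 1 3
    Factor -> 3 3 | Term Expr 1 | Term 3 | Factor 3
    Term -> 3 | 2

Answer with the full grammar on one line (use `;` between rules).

Directly left-recursive nonterminals: Expr, Factor.
For Expr: α = {1 3}, β = {1, Factor Factor, 0}. Rewrite as Expr → β Expr1 and Expr1 → α Expr1 | ε.
For Factor: α = {3}, β = {3 3, Term Expr 1, Term 3}. Rewrite as Factor → β Factor1 and Factor1 → α Factor1 | ε.

Expr -> 1 Expr1 | Factor Factor Expr1 | 0 Expr1; Factor -> 3 3 Factor1 | Term Expr 1 Factor1 | Term 3 Factor1; Term -> 3 | 2; Expr1 -> 1 3 Expr1 | ε; Factor1 -> 3 Factor1 | ε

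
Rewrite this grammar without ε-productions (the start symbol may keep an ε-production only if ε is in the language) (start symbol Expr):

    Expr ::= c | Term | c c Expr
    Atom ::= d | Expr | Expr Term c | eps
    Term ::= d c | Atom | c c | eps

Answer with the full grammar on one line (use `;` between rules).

Expr ::= c | Term | c c Expr | c c | eps; Atom ::= d | Expr | Expr Term c | Expr c | Term c | c; Term ::= d c | Atom | c c

Nullable set = {Atom, Expr, Term}.
ε ∈ L(G) since Expr is nullable, so keep Expr → ε.
Add the nullable-subset variants: Expr → c c Expr gives c c Expr | c c. Atom → Expr Term c gives Expr Term c | Expr c | Term c | c.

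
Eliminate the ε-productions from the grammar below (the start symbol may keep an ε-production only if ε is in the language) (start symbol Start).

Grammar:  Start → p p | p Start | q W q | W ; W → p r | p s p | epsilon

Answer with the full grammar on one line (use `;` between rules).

Nullable set = {Start, W}.
ε ∈ L(G) since Start is nullable, so keep Start → ε.
Add the nullable-subset variants: Start → p Start gives p Start | p. Start → q W q gives q W q | q q.

Start → p p | p Start | p | q W q | q q | W | epsilon; W → p r | p s p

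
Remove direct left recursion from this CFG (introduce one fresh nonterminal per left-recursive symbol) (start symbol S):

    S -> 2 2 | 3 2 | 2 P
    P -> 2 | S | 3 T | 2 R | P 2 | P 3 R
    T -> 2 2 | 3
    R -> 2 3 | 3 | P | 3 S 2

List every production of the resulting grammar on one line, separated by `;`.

S -> 2 2 | 3 2 | 2 P; P -> 2 P' | S P' | 3 T P' | 2 R P'; T -> 2 2 | 3; R -> 2 3 | 3 | P | 3 S 2; P' -> 2 P' | 3 R P' | epsilon

Directly left-recursive nonterminal: P.
For P: α = {2, 3 R}, β = {2, S, 3 T, 2 R}. Rewrite as P → β P' and P' → α P' | ε.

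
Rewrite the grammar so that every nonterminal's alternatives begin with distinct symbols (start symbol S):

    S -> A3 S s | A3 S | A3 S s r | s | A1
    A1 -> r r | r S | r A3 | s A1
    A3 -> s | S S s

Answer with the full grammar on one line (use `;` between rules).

S has alternatives sharing prefix 'A3 S': factor to S → A3 S S' with S' → s | ε | s r.
A1 has alternatives sharing prefix 'r': factor to A1 → r A1' with A1' → r | S | A3.
S' has alternatives sharing prefix 's': factor to S' → s S'' with S'' → ε | r.

S -> s | A1 | A3 S S'; A1 -> s A1 | r A1'; A3 -> s | S S s; S' -> epsilon | s S''; A1' -> r | S | A3; S'' -> epsilon | r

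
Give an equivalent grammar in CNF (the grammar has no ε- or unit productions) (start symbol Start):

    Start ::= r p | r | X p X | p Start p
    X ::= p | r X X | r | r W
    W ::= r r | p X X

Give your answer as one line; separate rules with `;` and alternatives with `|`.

Start ::= X1 X2 | r | X Y1 | X2 Y2; X ::= p | X1 Y3 | r | X1 W; W ::= X1 X1 | X2 Y4; X1 ::= r; X2 ::= p; Y1 ::= X2 X; Y2 ::= Start X2; Y3 ::= X X; Y4 ::= X X

Introduce a nonterminal for each terminal appearing in a rule of length ≥ 2: X1 → r, X2 → p.
Binarize each right-hand side of length ≥ 3 by chaining fresh nonterminals (Y1, Y2, …): affected rules were Start → X X2 X; Start → X2 Start X2; X → X1 X X; W → X2 X X.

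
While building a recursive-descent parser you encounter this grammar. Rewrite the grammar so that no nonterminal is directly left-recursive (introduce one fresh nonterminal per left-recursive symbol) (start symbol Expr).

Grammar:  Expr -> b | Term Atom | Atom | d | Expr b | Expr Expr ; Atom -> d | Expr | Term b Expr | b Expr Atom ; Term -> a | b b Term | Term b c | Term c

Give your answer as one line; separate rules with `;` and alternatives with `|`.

Expr -> b Expr1 | Term Atom Expr1 | Atom Expr1 | d Expr1; Atom -> d | Expr | Term b Expr | b Expr Atom; Term -> a Term1 | b b Term Term1; Expr1 -> b Expr1 | Expr Expr1 | ε; Term1 -> b c Term1 | c Term1 | ε

Left recursion appears on Expr, Term.
For Expr: α = {b, Expr}, β = {b, Term Atom, Atom, d}. Rewrite as Expr → β Expr1 and Expr1 → α Expr1 | ε.
For Term: α = {b c, c}, β = {a, b b Term}. Rewrite as Term → β Term1 and Term1 → α Term1 | ε.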